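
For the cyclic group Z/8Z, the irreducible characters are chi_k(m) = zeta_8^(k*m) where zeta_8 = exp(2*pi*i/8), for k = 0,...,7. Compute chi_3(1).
chi_3(1) = zeta_8^3 = exp(3*I*pi/4)

Justification: chi_3(1) = zeta_8^(3*1) = zeta_8^3. Since zeta_8^8 = 1, this equals zeta_8^3 = exp(2*pi*i*3/8) = exp(3*I*pi/4).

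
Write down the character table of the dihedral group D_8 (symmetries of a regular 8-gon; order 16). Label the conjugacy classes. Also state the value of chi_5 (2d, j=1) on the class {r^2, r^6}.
Conjugacy classes: {e} of size 1, {r^4} of size 1, {r^1, r^7} of size 2, {r^2, r^6} of size 2, {r^3, r^5} of size 2, {s, sr^2, ...} of size 4, {sr, sr^3, ...} of size 4.
Character table:
  irrep \ class              {e} (size 1)  {r^4} (size 1)  {r^1, r^7} (size 2)  {r^2, r^6} (size 2)  {r^3, r^5} (size 2)  {s, sr^2, ...} (size 4)  {sr, sr^3, ...} (size 4)
  chi_1 (triv)               1             1               1                    1                    1                    1                        1                       
  chi_2 (sign: r->1, s->-1)  1             1               1                    1                    1                    -1                       -1                      
  chi_3 (r->-1, s->1)        1             1               -1                   1                    -1                   1                        -1                      
  chi_4 (r->-1, s->-1)       1             1               -1                   1                    -1                   -1                       1                       
  chi_5 (2d, j=1)            2             -2              sqrt(2)              0                    -sqrt(2)             0                        0                       
  chi_6 (2d, j=2)            2             2               0                    -2                   0                    0                        0                       
  chi_7 (2d, j=3)            2             -2              -sqrt(2)             0                    sqrt(2)              0                        0                       

Spot check: chi_5 (2d, j=1) on {r^2, r^6} = 0.

Derivation: D_8 has order 2*8 = 16 with 7 conjugacy classes, hence 7 irreducibles. Sum of squared dims 1 + 1 + 1 + 1 + 4 + 4 + 4 = 16 = |G|. Linear characters come from the abelianisation; the 2-dimensional irreps have character r^k -> 2*cos(2*pi*j*k/8), reflections -> 0.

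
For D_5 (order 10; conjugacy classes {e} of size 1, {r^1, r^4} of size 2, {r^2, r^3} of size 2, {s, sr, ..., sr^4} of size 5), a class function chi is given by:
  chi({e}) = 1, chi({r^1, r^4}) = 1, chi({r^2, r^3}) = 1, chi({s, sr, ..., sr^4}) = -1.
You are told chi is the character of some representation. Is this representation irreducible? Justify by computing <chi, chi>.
Irreducible: <chi, chi> = 1.

Explanation: <chi, chi> = (1/|G|) sum_C |C| * |chi(C)|^2 = (1/10)[1*|1|^2 + 2*|1|^2 + 2*|1|^2 + 5*|-1|^2]
  = (1/10)[(1) + (2) + (2) + (5)] = 10/10 = 1.
A character is irreducible iff <chi, chi> = 1, so this representation is irreducible.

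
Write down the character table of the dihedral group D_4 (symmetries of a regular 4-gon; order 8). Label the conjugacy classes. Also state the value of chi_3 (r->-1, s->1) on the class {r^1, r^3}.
Conjugacy classes: {e} of size 1, {r^2} of size 1, {r^1, r^3} of size 2, {s, sr^2, ...} of size 2, {sr, sr^3, ...} of size 2.
Character table:
  irrep \ class              {e} (size 1)  {r^2} (size 1)  {r^1, r^3} (size 2)  {s, sr^2, ...} (size 2)  {sr, sr^3, ...} (size 2)
  chi_1 (triv)               1             1               1                    1                        1                       
  chi_2 (sign: r->1, s->-1)  1             1               1                    -1                       -1                      
  chi_3 (r->-1, s->1)        1             1               -1                   1                        -1                      
  chi_4 (r->-1, s->-1)       1             1               -1                   -1                       1                       
  chi_5 (2d, j=1)            2             -2              0                    0                        0                       

Spot check: chi_3 (r->-1, s->1) on {r^1, r^3} = -1.

Why: D_4 has order 2*4 = 8 with 5 conjugacy classes, hence 5 irreducibles. Sum of squared dims 1 + 1 + 1 + 1 + 4 = 8 = |G|. Linear characters come from the abelianisation; the 2-dimensional irreps have character r^k -> 2*cos(2*pi*j*k/4), reflections -> 0.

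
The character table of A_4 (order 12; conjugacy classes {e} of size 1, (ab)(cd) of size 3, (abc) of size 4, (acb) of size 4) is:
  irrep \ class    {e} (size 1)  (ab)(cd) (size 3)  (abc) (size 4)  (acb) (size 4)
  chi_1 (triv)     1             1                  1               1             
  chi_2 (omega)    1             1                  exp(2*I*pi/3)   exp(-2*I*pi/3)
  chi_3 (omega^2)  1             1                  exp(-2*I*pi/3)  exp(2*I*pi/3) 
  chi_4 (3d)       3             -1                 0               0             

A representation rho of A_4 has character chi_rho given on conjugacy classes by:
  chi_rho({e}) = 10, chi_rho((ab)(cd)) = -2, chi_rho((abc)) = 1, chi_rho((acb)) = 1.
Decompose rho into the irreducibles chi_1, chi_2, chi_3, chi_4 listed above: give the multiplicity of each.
Multiplicities: chi_1: 1, chi_2: 0, chi_3: 0, chi_4: 3.

Use <chi_rho, chi> = (1/|G|) sum_C |C| * chi_rho(C) * conj(chi(C)) with |G| = 12 for each irreducible chi in the table:
  <chi_rho, chi_1> = (1/12)[1*(10)*conj(1) + 3*(-2)*conj(1) + 4*(1)*conj(1) + 4*(1)*conj(1)]
      = (1/12)[(10) + (-6) + (4) + (4)] = 12/12 = 1
  <chi_rho, chi_2> = (1/12)[1*(10)*conj(1) + 3*(-2)*conj(1) + 4*(1)*conj(exp(2*I*pi/3)) + 4*(1)*conj(exp(-2*I*pi/3))]
      = (1/12)[(10) + (-6) + (4*exp(-2*I*pi/3)) + (4*exp(2*I*pi/3))] = 0/12 = 0
  <chi_rho, chi_3> = (1/12)[1*(10)*conj(1) + 3*(-2)*conj(1) + 4*(1)*conj(exp(-2*I*pi/3)) + 4*(1)*conj(exp(2*I*pi/3))]
      = (1/12)[(10) + (-6) + (4*exp(2*I*pi/3)) + (4*exp(-2*I*pi/3))] = 0/12 = 0
  <chi_rho, chi_4> = (1/12)[1*(10)*conj(3) + 3*(-2)*conj(-1) + 4*(1)*conj(0) + 4*(1)*conj(0)]
      = (1/12)[(30) + (6) + (0) + (0)] = 36/12 = 3
(Exp terms are combined using exp(i*s)*conj(exp(i*t)) = exp(i*(s-t)), and sums of them are collapsed using the identity that for every m > 1 the m distinct m-th roots of unity sum to 0, e.g. 1 + exp(2*I*pi/3) + exp(-2*I*pi/3) = 0.)
Dimension check: dim(rho) = sum (mult * dim) = 1*1 + 0*1 + 0*1 + 3*3 = 10 = chi_rho(e) = 10.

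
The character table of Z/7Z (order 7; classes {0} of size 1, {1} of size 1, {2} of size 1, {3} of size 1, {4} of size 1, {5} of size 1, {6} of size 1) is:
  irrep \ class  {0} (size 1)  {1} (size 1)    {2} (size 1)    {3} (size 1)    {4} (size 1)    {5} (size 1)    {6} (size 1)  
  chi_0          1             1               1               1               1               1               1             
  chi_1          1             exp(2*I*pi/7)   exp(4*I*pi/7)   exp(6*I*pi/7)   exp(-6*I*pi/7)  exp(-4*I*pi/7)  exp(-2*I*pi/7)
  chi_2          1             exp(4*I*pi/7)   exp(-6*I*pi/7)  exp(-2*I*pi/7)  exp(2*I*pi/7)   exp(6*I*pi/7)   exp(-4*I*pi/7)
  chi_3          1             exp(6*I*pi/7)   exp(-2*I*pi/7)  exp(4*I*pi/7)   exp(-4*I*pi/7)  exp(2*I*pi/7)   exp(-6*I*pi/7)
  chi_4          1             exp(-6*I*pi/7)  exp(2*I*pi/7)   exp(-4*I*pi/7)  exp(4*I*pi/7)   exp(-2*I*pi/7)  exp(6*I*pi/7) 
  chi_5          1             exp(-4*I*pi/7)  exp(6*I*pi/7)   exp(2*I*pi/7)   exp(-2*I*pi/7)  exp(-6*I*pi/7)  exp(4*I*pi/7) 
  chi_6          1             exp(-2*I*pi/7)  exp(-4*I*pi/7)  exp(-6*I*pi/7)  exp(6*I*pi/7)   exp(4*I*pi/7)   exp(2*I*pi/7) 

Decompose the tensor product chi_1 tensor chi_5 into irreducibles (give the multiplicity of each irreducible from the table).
chi_1 tensor chi_5 = chi_6 (all other irreducibles have multiplicity 0).

Details: The character of a tensor product is the pointwise product (chi_1 * chi_5)(C) = chi_1(C) * chi_5(C):
  {0}: (1)*(1), {1}: (exp(2*I*pi/7))*(exp(-4*I*pi/7)), {2}: (exp(4*I*pi/7))*(exp(6*I*pi/7)), {3}: (exp(6*I*pi/7))*(exp(2*I*pi/7)), {4}: (exp(-6*I*pi/7))*(exp(-2*I*pi/7)), {5}: (exp(-4*I*pi/7))*(exp(-6*I*pi/7)), {6}: (exp(-2*I*pi/7))*(exp(4*I*pi/7))
so (chi_1 * chi_5) takes values
  {0} -> 1, {1} -> exp(-2*I*pi/7), {2} -> exp(-4*I*pi/7), {3} -> exp(-6*I*pi/7), {4} -> exp(6*I*pi/7), {5} -> exp(4*I*pi/7), {6} -> exp(2*I*pi/7).
Now take the inner product of this character with each irreducible chi from the table, <chi_1*chi_5, chi> = (1/7) sum_C |C| (chi_1*chi_5)(C) conj(chi(C)):
  <chi_1*chi_5, chi_0> = (1/7)[1*(1)*conj(1) + 1*(exp(-2*I*pi/7))*conj(1) + 1*(exp(-4*I*pi/7))*conj(1) + 1*(exp(-6*I*pi/7))*conj(1) + 1*(exp(6*I*pi/7))*conj(1) + 1*(exp(4*I*pi/7))*conj(1) + 1*(exp(2*I*pi/7))*conj(1)]
      = (1/7)[(1) + (exp(-2*I*pi/7)) + (exp(-4*I*pi/7)) + (exp(-6*I*pi/7)) + (exp(6*I*pi/7)) + (exp(4*I*pi/7)) + (exp(2*I*pi/7))] = 0/7 = 0
  <chi_1*chi_5, chi_1> = (1/7)[1*(1)*conj(1) + 1*(exp(-2*I*pi/7))*conj(exp(2*I*pi/7)) + 1*(exp(-4*I*pi/7))*conj(exp(4*I*pi/7)) + 1*(exp(-6*I*pi/7))*conj(exp(6*I*pi/7)) + 1*(exp(6*I*pi/7))*conj(exp(-6*I*pi/7)) + 1*(exp(4*I*pi/7))*conj(exp(-4*I*pi/7)) + 1*(exp(2*I*pi/7))*conj(exp(-2*I*pi/7))]
      = (1/7)[(1) + (exp(-4*I*pi/7)) + (exp(6*I*pi/7)) + (exp(2*I*pi/7)) + (exp(-2*I*pi/7)) + (exp(-6*I*pi/7)) + (exp(4*I*pi/7))] = 0/7 = 0
  <chi_1*chi_5, chi_2> = (1/7)[1*(1)*conj(1) + 1*(exp(-2*I*pi/7))*conj(exp(4*I*pi/7)) + 1*(exp(-4*I*pi/7))*conj(exp(-6*I*pi/7)) + 1*(exp(-6*I*pi/7))*conj(exp(-2*I*pi/7)) + 1*(exp(6*I*pi/7))*conj(exp(2*I*pi/7)) + 1*(exp(4*I*pi/7))*conj(exp(6*I*pi/7)) + 1*(exp(2*I*pi/7))*conj(exp(-4*I*pi/7))]
      = (1/7)[(1) + (exp(-6*I*pi/7)) + (exp(2*I*pi/7)) + (exp(-4*I*pi/7)) + (exp(4*I*pi/7)) + (exp(-2*I*pi/7)) + (exp(6*I*pi/7))] = 0/7 = 0
  <chi_1*chi_5, chi_3> = (1/7)[1*(1)*conj(1) + 1*(exp(-2*I*pi/7))*conj(exp(6*I*pi/7)) + 1*(exp(-4*I*pi/7))*conj(exp(-2*I*pi/7)) + 1*(exp(-6*I*pi/7))*conj(exp(4*I*pi/7)) + 1*(exp(6*I*pi/7))*conj(exp(-4*I*pi/7)) + 1*(exp(4*I*pi/7))*conj(exp(2*I*pi/7)) + 1*(exp(2*I*pi/7))*conj(exp(-6*I*pi/7))]
      = (1/7)[(1) + (exp(6*I*pi/7)) + (exp(-2*I*pi/7)) + (exp(4*I*pi/7)) + (exp(-4*I*pi/7)) + (exp(2*I*pi/7)) + (exp(-6*I*pi/7))] = 0/7 = 0
  <chi_1*chi_5, chi_4> = (1/7)[1*(1)*conj(1) + 1*(exp(-2*I*pi/7))*conj(exp(-6*I*pi/7)) + 1*(exp(-4*I*pi/7))*conj(exp(2*I*pi/7)) + 1*(exp(-6*I*pi/7))*conj(exp(-4*I*pi/7)) + 1*(exp(6*I*pi/7))*conj(exp(4*I*pi/7)) + 1*(exp(4*I*pi/7))*conj(exp(-2*I*pi/7)) + 1*(exp(2*I*pi/7))*conj(exp(6*I*pi/7))]
      = (1/7)[(1) + (exp(4*I*pi/7)) + (exp(-6*I*pi/7)) + (exp(-2*I*pi/7)) + (exp(2*I*pi/7)) + (exp(6*I*pi/7)) + (exp(-4*I*pi/7))] = 0/7 = 0
  <chi_1*chi_5, chi_5> = (1/7)[1*(1)*conj(1) + 1*(exp(-2*I*pi/7))*conj(exp(-4*I*pi/7)) + 1*(exp(-4*I*pi/7))*conj(exp(6*I*pi/7)) + 1*(exp(-6*I*pi/7))*conj(exp(2*I*pi/7)) + 1*(exp(6*I*pi/7))*conj(exp(-2*I*pi/7)) + 1*(exp(4*I*pi/7))*conj(exp(-6*I*pi/7)) + 1*(exp(2*I*pi/7))*conj(exp(4*I*pi/7))]
      = (1/7)[(1) + (exp(2*I*pi/7)) + (exp(4*I*pi/7)) + (exp(6*I*pi/7)) + (exp(-6*I*pi/7)) + (exp(-4*I*pi/7)) + (exp(-2*I*pi/7))] = 0/7 = 0
  <chi_1*chi_5, chi_6> = (1/7)[1*(1)*conj(1) + 1*(exp(-2*I*pi/7))*conj(exp(-2*I*pi/7)) + 1*(exp(-4*I*pi/7))*conj(exp(-4*I*pi/7)) + 1*(exp(-6*I*pi/7))*conj(exp(-6*I*pi/7)) + 1*(exp(6*I*pi/7))*conj(exp(6*I*pi/7)) + 1*(exp(4*I*pi/7))*conj(exp(4*I*pi/7)) + 1*(exp(2*I*pi/7))*conj(exp(2*I*pi/7))]
      = (1/7)[(1) + (1) + (1) + (1) + (1) + (1) + (1)] = 7/7 = 1
(Exp terms are combined using exp(i*s)*conj(exp(i*t)) = exp(i*(s-t)), and sums of them are collapsed using the identity that for every m > 1 the m distinct m-th roots of unity sum to 0, e.g. 1 + exp(2*I*pi/3) + exp(-2*I*pi/3) = 0.)
Hence the multiplicities are chi_6: 1. Dimension check: dim(chi_1)*dim(chi_5) = 1*1 = 1 and sum (mult * dim) = 1*1 = 1.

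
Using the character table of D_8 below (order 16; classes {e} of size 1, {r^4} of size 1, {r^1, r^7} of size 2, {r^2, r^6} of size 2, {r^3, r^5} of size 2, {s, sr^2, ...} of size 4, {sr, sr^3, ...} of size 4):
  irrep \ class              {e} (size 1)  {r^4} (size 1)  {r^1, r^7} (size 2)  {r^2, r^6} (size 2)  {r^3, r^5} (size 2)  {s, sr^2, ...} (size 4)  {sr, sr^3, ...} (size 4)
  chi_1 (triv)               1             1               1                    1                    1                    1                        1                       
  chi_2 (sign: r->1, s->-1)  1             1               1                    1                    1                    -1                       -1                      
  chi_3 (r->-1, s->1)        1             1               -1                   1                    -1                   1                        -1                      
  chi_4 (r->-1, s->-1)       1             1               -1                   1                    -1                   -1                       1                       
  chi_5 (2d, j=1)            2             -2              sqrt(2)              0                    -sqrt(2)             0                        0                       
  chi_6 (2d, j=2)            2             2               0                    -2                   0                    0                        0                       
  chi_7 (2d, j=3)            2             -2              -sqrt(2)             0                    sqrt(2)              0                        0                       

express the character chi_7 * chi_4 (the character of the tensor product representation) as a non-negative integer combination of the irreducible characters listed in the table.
chi_7 tensor chi_4 = chi_5 (all other irreducibles have multiplicity 0).

Explanation: The character of a tensor product is the pointwise product (chi_7 * chi_4)(C) = chi_7(C) * chi_4(C):
  {e}: (2)*(1), {r^4}: (-2)*(1), {r^1, r^7}: (-sqrt(2))*(-1), {r^2, r^6}: (0)*(1), {r^3, r^5}: (sqrt(2))*(-1), {s, sr^2, ...}: (0)*(-1), {sr, sr^3, ...}: (0)*(1)
so (chi_7 * chi_4) takes values
  {e} -> 2, {r^4} -> -2, {r^1, r^7} -> sqrt(2), {r^2, r^6} -> 0, {r^3, r^5} -> -sqrt(2), {s, sr^2, ...} -> 0, {sr, sr^3, ...} -> 0.
Now take the inner product of this character with each irreducible chi from the table, <chi_7*chi_4, chi> = (1/16) sum_C |C| (chi_7*chi_4)(C) conj(chi(C)):
  <chi_7*chi_4, chi_1> = (1/16)[1*(2)*conj(1) + 1*(-2)*conj(1) + 2*(sqrt(2))*conj(1) + 2*(0)*conj(1) + 2*(-sqrt(2))*conj(1) + 4*(0)*conj(1) + 4*(0)*conj(1)]
      = (1/16)[(2) + (-2) + (2*sqrt(2)) + (0) + (-2*sqrt(2)) + (0) + (0)] = 0/16 = 0
  <chi_7*chi_4, chi_2> = (1/16)[1*(2)*conj(1) + 1*(-2)*conj(1) + 2*(sqrt(2))*conj(1) + 2*(0)*conj(1) + 2*(-sqrt(2))*conj(1) + 4*(0)*conj(-1) + 4*(0)*conj(-1)]
      = (1/16)[(2) + (-2) + (2*sqrt(2)) + (0) + (-2*sqrt(2)) + (0) + (0)] = 0/16 = 0
  <chi_7*chi_4, chi_3> = (1/16)[1*(2)*conj(1) + 1*(-2)*conj(1) + 2*(sqrt(2))*conj(-1) + 2*(0)*conj(1) + 2*(-sqrt(2))*conj(-1) + 4*(0)*conj(1) + 4*(0)*conj(-1)]
      = (1/16)[(2) + (-2) + (-2*sqrt(2)) + (0) + (2*sqrt(2)) + (0) + (0)] = 0/16 = 0
  <chi_7*chi_4, chi_4> = (1/16)[1*(2)*conj(1) + 1*(-2)*conj(1) + 2*(sqrt(2))*conj(-1) + 2*(0)*conj(1) + 2*(-sqrt(2))*conj(-1) + 4*(0)*conj(-1) + 4*(0)*conj(1)]
      = (1/16)[(2) + (-2) + (-2*sqrt(2)) + (0) + (2*sqrt(2)) + (0) + (0)] = 0/16 = 0
  <chi_7*chi_4, chi_5> = (1/16)[1*(2)*conj(2) + 1*(-2)*conj(-2) + 2*(sqrt(2))*conj(sqrt(2)) + 2*(0)*conj(0) + 2*(-sqrt(2))*conj(-sqrt(2)) + 4*(0)*conj(0) + 4*(0)*conj(0)]
      = (1/16)[(4) + (4) + (4) + (0) + (4) + (0) + (0)] = 16/16 = 1
  <chi_7*chi_4, chi_6> = (1/16)[1*(2)*conj(2) + 1*(-2)*conj(2) + 2*(sqrt(2))*conj(0) + 2*(0)*conj(-2) + 2*(-sqrt(2))*conj(0) + 4*(0)*conj(0) + 4*(0)*conj(0)]
      = (1/16)[(4) + (-4) + (0) + (0) + (0) + (0) + (0)] = 0/16 = 0
  <chi_7*chi_4, chi_7> = (1/16)[1*(2)*conj(2) + 1*(-2)*conj(-2) + 2*(sqrt(2))*conj(-sqrt(2)) + 2*(0)*conj(0) + 2*(-sqrt(2))*conj(sqrt(2)) + 4*(0)*conj(0) + 4*(0)*conj(0)]
      = (1/16)[(4) + (4) + (-4) + (0) + (-4) + (0) + (0)] = 0/16 = 0
Hence the multiplicities are chi_5: 1. Dimension check: dim(chi_7)*dim(chi_4) = 2*1 = 2 and sum (mult * dim) = 1*2 = 2.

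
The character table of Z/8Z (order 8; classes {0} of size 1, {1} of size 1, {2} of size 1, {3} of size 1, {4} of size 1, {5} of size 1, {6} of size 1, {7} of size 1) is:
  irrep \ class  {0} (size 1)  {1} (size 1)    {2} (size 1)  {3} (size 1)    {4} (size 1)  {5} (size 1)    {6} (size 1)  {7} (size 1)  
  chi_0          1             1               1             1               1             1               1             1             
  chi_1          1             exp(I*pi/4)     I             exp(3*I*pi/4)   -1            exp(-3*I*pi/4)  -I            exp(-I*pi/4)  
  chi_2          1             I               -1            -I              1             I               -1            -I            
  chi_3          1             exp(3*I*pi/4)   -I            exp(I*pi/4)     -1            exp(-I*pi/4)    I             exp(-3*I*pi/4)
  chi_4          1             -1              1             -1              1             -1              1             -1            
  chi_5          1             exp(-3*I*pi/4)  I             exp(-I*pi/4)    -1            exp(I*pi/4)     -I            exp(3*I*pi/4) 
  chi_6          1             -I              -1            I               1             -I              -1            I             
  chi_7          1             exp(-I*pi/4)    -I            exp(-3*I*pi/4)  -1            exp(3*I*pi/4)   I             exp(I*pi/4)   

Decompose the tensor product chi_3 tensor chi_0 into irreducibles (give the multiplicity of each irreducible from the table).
chi_3 tensor chi_0 = chi_3 (all other irreducibles have multiplicity 0).

Solution. The character of a tensor product is the pointwise product (chi_3 * chi_0)(C) = chi_3(C) * chi_0(C):
  {0}: (1)*(1), {1}: (exp(3*I*pi/4))*(1), {2}: (-I)*(1), {3}: (exp(I*pi/4))*(1), {4}: (-1)*(1), {5}: (exp(-I*pi/4))*(1), {6}: (I)*(1), {7}: (exp(-3*I*pi/4))*(1)
so (chi_3 * chi_0) takes values
  {0} -> 1, {1} -> exp(3*I*pi/4), {2} -> -I, {3} -> exp(I*pi/4), {4} -> -1, {5} -> exp(-I*pi/4), {6} -> I, {7} -> exp(-3*I*pi/4).
Now take the inner product of this character with each irreducible chi from the table, <chi_3*chi_0, chi> = (1/8) sum_C |C| (chi_3*chi_0)(C) conj(chi(C)):
  <chi_3*chi_0, chi_0> = (1/8)[1*(1)*conj(1) + 1*(exp(3*I*pi/4))*conj(1) + 1*(-I)*conj(1) + 1*(exp(I*pi/4))*conj(1) + 1*(-1)*conj(1) + 1*(exp(-I*pi/4))*conj(1) + 1*(I)*conj(1) + 1*(exp(-3*I*pi/4))*conj(1)]
      = (1/8)[(1) + (exp(3*I*pi/4)) + (-I) + (exp(I*pi/4)) + (-1) + (exp(-I*pi/4)) + (I) + (exp(-3*I*pi/4))] = 0/8 = 0
  <chi_3*chi_0, chi_1> = (1/8)[1*(1)*conj(1) + 1*(exp(3*I*pi/4))*conj(exp(I*pi/4)) + 1*(-I)*conj(I) + 1*(exp(I*pi/4))*conj(exp(3*I*pi/4)) + 1*(-1)*conj(-1) + 1*(exp(-I*pi/4))*conj(exp(-3*I*pi/4)) + 1*(I)*conj(-I) + 1*(exp(-3*I*pi/4))*conj(exp(-I*pi/4))]
      = (1/8)[(1) + (I) + (-1) + (-I) + (1) + (I) + (-1) + (-I)] = 0/8 = 0
  <chi_3*chi_0, chi_2> = (1/8)[1*(1)*conj(1) + 1*(exp(3*I*pi/4))*conj(I) + 1*(-I)*conj(-1) + 1*(exp(I*pi/4))*conj(-I) + 1*(-1)*conj(1) + 1*(exp(-I*pi/4))*conj(I) + 1*(I)*conj(-1) + 1*(exp(-3*I*pi/4))*conj(-I)]
      = (1/8)[(1) + (-exp(-3*I*pi/4)) + (I) + (exp(3*I*pi/4)) + (-1) + (-exp(I*pi/4)) + (-I) + (exp(-I*pi/4))] = 0/8 = 0
  <chi_3*chi_0, chi_3> = (1/8)[1*(1)*conj(1) + 1*(exp(3*I*pi/4))*conj(exp(3*I*pi/4)) + 1*(-I)*conj(-I) + 1*(exp(I*pi/4))*conj(exp(I*pi/4)) + 1*(-1)*conj(-1) + 1*(exp(-I*pi/4))*conj(exp(-I*pi/4)) + 1*(I)*conj(I) + 1*(exp(-3*I*pi/4))*conj(exp(-3*I*pi/4))]
      = (1/8)[(1) + (1) + (1) + (1) + (1) + (1) + (1) + (1)] = 8/8 = 1
  <chi_3*chi_0, chi_4> = (1/8)[1*(1)*conj(1) + 1*(exp(3*I*pi/4))*conj(-1) + 1*(-I)*conj(1) + 1*(exp(I*pi/4))*conj(-1) + 1*(-1)*conj(1) + 1*(exp(-I*pi/4))*conj(-1) + 1*(I)*conj(1) + 1*(exp(-3*I*pi/4))*conj(-1)]
      = (1/8)[(1) + (-exp(3*I*pi/4)) + (-I) + (-exp(I*pi/4)) + (-1) + (-exp(-I*pi/4)) + (I) + (-exp(-3*I*pi/4))] = 0/8 = 0
  <chi_3*chi_0, chi_5> = (1/8)[1*(1)*conj(1) + 1*(exp(3*I*pi/4))*conj(exp(-3*I*pi/4)) + 1*(-I)*conj(I) + 1*(exp(I*pi/4))*conj(exp(-I*pi/4)) + 1*(-1)*conj(-1) + 1*(exp(-I*pi/4))*conj(exp(I*pi/4)) + 1*(I)*conj(-I) + 1*(exp(-3*I*pi/4))*conj(exp(3*I*pi/4))]
      = (1/8)[(1) + (-I) + (-1) + (I) + (1) + (-I) + (-1) + (I)] = 0/8 = 0
  <chi_3*chi_0, chi_6> = (1/8)[1*(1)*conj(1) + 1*(exp(3*I*pi/4))*conj(-I) + 1*(-I)*conj(-1) + 1*(exp(I*pi/4))*conj(I) + 1*(-1)*conj(1) + 1*(exp(-I*pi/4))*conj(-I) + 1*(I)*conj(-1) + 1*(exp(-3*I*pi/4))*conj(I)]
      = (1/8)[(1) + (exp(-3*I*pi/4)) + (I) + (-exp(3*I*pi/4)) + (-1) + (exp(I*pi/4)) + (-I) + (-exp(-I*pi/4))] = 0/8 = 0
  <chi_3*chi_0, chi_7> = (1/8)[1*(1)*conj(1) + 1*(exp(3*I*pi/4))*conj(exp(-I*pi/4)) + 1*(-I)*conj(-I) + 1*(exp(I*pi/4))*conj(exp(-3*I*pi/4)) + 1*(-1)*conj(-1) + 1*(exp(-I*pi/4))*conj(exp(3*I*pi/4)) + 1*(I)*conj(I) + 1*(exp(-3*I*pi/4))*conj(exp(I*pi/4))]
      = (1/8)[(1) + (-1) + (1) + (-1) + (1) + (-1) + (1) + (-1)] = 0/8 = 0
(Exp terms are combined using exp(i*s)*conj(exp(i*t)) = exp(i*(s-t)), and sums of them are collapsed using the identity that for every m > 1 the m distinct m-th roots of unity sum to 0, e.g. 1 + exp(2*I*pi/3) + exp(-2*I*pi/3) = 0.)
Hence the multiplicities are chi_3: 1. Dimension check: dim(chi_3)*dim(chi_0) = 1*1 = 1 and sum (mult * dim) = 1*1 = 1.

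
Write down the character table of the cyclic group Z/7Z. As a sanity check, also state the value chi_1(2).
Character table of Z/7Z (irreps indexed chi_0,...,chi_6 with chi_k(m) = zeta_7^(k*m), zeta_7 = exp(2*pi*i/7)):
  irrep \ class  {0} (size 1)  {1} (size 1)    {2} (size 1)    {3} (size 1)    {4} (size 1)    {5} (size 1)    {6} (size 1)  
  chi_0          1             1               1               1               1               1               1             
  chi_1          1             exp(2*I*pi/7)   exp(4*I*pi/7)   exp(6*I*pi/7)   exp(-6*I*pi/7)  exp(-4*I*pi/7)  exp(-2*I*pi/7)
  chi_2          1             exp(4*I*pi/7)   exp(-6*I*pi/7)  exp(-2*I*pi/7)  exp(2*I*pi/7)   exp(6*I*pi/7)   exp(-4*I*pi/7)
  chi_3          1             exp(6*I*pi/7)   exp(-2*I*pi/7)  exp(4*I*pi/7)   exp(-4*I*pi/7)  exp(2*I*pi/7)   exp(-6*I*pi/7)
  chi_4          1             exp(-6*I*pi/7)  exp(2*I*pi/7)   exp(-4*I*pi/7)  exp(4*I*pi/7)   exp(-2*I*pi/7)  exp(6*I*pi/7) 
  chi_5          1             exp(-4*I*pi/7)  exp(6*I*pi/7)   exp(2*I*pi/7)   exp(-2*I*pi/7)  exp(-6*I*pi/7)  exp(4*I*pi/7) 
  chi_6          1             exp(-2*I*pi/7)  exp(-4*I*pi/7)  exp(-6*I*pi/7)  exp(6*I*pi/7)   exp(4*I*pi/7)   exp(2*I*pi/7) 

Spot check: chi_1(2) = zeta_7^(1*2) = zeta_7^2 = exp(4*I*pi/7).

Proof sketch: Z/7Z is abelian, so all 7 irreducible complex representations are 1-dimensional. They are given by chi_k(m) = zeta_7^(k*m) for k = 0,...,6. Row orthogonality: sum_m chi_k(m) conj(chi_l(m)) = 7 * [k = l].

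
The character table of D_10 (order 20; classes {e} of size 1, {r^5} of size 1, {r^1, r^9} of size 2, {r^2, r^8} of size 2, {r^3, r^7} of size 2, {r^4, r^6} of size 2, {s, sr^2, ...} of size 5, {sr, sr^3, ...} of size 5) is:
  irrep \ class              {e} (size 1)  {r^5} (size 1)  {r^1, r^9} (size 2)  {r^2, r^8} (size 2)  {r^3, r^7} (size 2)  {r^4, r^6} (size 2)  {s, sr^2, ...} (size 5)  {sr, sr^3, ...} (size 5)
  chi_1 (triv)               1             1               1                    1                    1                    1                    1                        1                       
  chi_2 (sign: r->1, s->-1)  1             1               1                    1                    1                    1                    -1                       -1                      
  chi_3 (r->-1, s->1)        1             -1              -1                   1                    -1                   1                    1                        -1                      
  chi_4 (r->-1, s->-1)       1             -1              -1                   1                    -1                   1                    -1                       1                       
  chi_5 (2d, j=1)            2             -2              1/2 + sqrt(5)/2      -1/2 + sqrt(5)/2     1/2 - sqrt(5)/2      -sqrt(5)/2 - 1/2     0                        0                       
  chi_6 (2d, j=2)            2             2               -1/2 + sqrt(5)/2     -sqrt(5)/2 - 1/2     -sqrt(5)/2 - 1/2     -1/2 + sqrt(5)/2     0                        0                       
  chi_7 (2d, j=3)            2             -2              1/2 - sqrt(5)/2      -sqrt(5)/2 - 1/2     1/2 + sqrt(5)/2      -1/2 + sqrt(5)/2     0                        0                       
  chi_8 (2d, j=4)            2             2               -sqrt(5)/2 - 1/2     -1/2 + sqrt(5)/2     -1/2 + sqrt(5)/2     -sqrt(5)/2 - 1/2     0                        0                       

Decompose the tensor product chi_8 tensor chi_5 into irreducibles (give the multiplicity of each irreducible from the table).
chi_8 tensor chi_5 = chi_3 + chi_4 + chi_7 (all other irreducibles have multiplicity 0).

Solution. The character of a tensor product is the pointwise product (chi_8 * chi_5)(C) = chi_8(C) * chi_5(C):
  {e}: (2)*(2), {r^5}: (2)*(-2), {r^1, r^9}: (-sqrt(5)/2 - 1/2)*(1/2 + sqrt(5)/2), {r^2, r^8}: (-1/2 + sqrt(5)/2)*(-1/2 + sqrt(5)/2), {r^3, r^7}: (-1/2 + sqrt(5)/2)*(1/2 - sqrt(5)/2), {r^4, r^6}: (-sqrt(5)/2 - 1/2)*(-sqrt(5)/2 - 1/2), {s, sr^2, ...}: (0)*(0), {sr, sr^3, ...}: (0)*(0)
so (chi_8 * chi_5) takes values
  {e} -> 4, {r^5} -> -4, {r^1, r^9} -> -3/2 - sqrt(5)/2, {r^2, r^8} -> 3/2 - sqrt(5)/2, {r^3, r^7} -> -3/2 + sqrt(5)/2, {r^4, r^6} -> sqrt(5)/2 + 3/2, {s, sr^2, ...} -> 0, {sr, sr^3, ...} -> 0.
Now take the inner product of this character with each irreducible chi from the table, <chi_8*chi_5, chi> = (1/20) sum_C |C| (chi_8*chi_5)(C) conj(chi(C)):
  <chi_8*chi_5, chi_1> = (1/20)[1*(4)*conj(1) + 1*(-4)*conj(1) + 2*(-3/2 - sqrt(5)/2)*conj(1) + 2*(3/2 - sqrt(5)/2)*conj(1) + 2*(-3/2 + sqrt(5)/2)*conj(1) + 2*(sqrt(5)/2 + 3/2)*conj(1) + 5*(0)*conj(1) + 5*(0)*conj(1)]
      = (1/20)[(4) + (-4) + (-3 - sqrt(5)) + (3 - sqrt(5)) + (-3 + sqrt(5)) + (sqrt(5) + 3) + (0) + (0)] = 0/20 = 0
  <chi_8*chi_5, chi_2> = (1/20)[1*(4)*conj(1) + 1*(-4)*conj(1) + 2*(-3/2 - sqrt(5)/2)*conj(1) + 2*(3/2 - sqrt(5)/2)*conj(1) + 2*(-3/2 + sqrt(5)/2)*conj(1) + 2*(sqrt(5)/2 + 3/2)*conj(1) + 5*(0)*conj(-1) + 5*(0)*conj(-1)]
      = (1/20)[(4) + (-4) + (-3 - sqrt(5)) + (3 - sqrt(5)) + (-3 + sqrt(5)) + (sqrt(5) + 3) + (0) + (0)] = 0/20 = 0
  <chi_8*chi_5, chi_3> = (1/20)[1*(4)*conj(1) + 1*(-4)*conj(-1) + 2*(-3/2 - sqrt(5)/2)*conj(-1) + 2*(3/2 - sqrt(5)/2)*conj(1) + 2*(-3/2 + sqrt(5)/2)*conj(-1) + 2*(sqrt(5)/2 + 3/2)*conj(1) + 5*(0)*conj(1) + 5*(0)*conj(-1)]
      = (1/20)[(4) + (4) + (sqrt(5) + 3) + (3 - sqrt(5)) + (3 - sqrt(5)) + (sqrt(5) + 3) + (0) + (0)] = 20/20 = 1
  <chi_8*chi_5, chi_4> = (1/20)[1*(4)*conj(1) + 1*(-4)*conj(-1) + 2*(-3/2 - sqrt(5)/2)*conj(-1) + 2*(3/2 - sqrt(5)/2)*conj(1) + 2*(-3/2 + sqrt(5)/2)*conj(-1) + 2*(sqrt(5)/2 + 3/2)*conj(1) + 5*(0)*conj(-1) + 5*(0)*conj(1)]
      = (1/20)[(4) + (4) + (sqrt(5) + 3) + (3 - sqrt(5)) + (3 - sqrt(5)) + (sqrt(5) + 3) + (0) + (0)] = 20/20 = 1
  <chi_8*chi_5, chi_5> = (1/20)[1*(4)*conj(2) + 1*(-4)*conj(-2) + 2*(-3/2 - sqrt(5)/2)*conj(1/2 + sqrt(5)/2) + 2*(3/2 - sqrt(5)/2)*conj(-1/2 + sqrt(5)/2) + 2*(-3/2 + sqrt(5)/2)*conj(1/2 - sqrt(5)/2) + 2*(sqrt(5)/2 + 3/2)*conj(-sqrt(5)/2 - 1/2) + 5*(0)*conj(0) + 5*(0)*conj(0)]
      = (1/20)[(8) + (8) + (-2*sqrt(5) - 4) + (-4 + 2*sqrt(5)) + (-4 + 2*sqrt(5)) + (-2*sqrt(5) - 4) + (0) + (0)] = 0/20 = 0
  <chi_8*chi_5, chi_6> = (1/20)[1*(4)*conj(2) + 1*(-4)*conj(2) + 2*(-3/2 - sqrt(5)/2)*conj(-1/2 + sqrt(5)/2) + 2*(3/2 - sqrt(5)/2)*conj(-sqrt(5)/2 - 1/2) + 2*(-3/2 + sqrt(5)/2)*conj(-sqrt(5)/2 - 1/2) + 2*(sqrt(5)/2 + 3/2)*conj(-1/2 + sqrt(5)/2) + 5*(0)*conj(0) + 5*(0)*conj(0)]
      = (1/20)[(8) + (-8) + (-sqrt(5) - 1) + (1 - sqrt(5)) + (-1 + sqrt(5)) + (1 + sqrt(5)) + (0) + (0)] = 0/20 = 0
  <chi_8*chi_5, chi_7> = (1/20)[1*(4)*conj(2) + 1*(-4)*conj(-2) + 2*(-3/2 - sqrt(5)/2)*conj(1/2 - sqrt(5)/2) + 2*(3/2 - sqrt(5)/2)*conj(-sqrt(5)/2 - 1/2) + 2*(-3/2 + sqrt(5)/2)*conj(1/2 + sqrt(5)/2) + 2*(sqrt(5)/2 + 3/2)*conj(-1/2 + sqrt(5)/2) + 5*(0)*conj(0) + 5*(0)*conj(0)]
      = (1/20)[(8) + (8) + (1 + sqrt(5)) + (1 - sqrt(5)) + (1 - sqrt(5)) + (1 + sqrt(5)) + (0) + (0)] = 20/20 = 1
  <chi_8*chi_5, chi_8> = (1/20)[1*(4)*conj(2) + 1*(-4)*conj(2) + 2*(-3/2 - sqrt(5)/2)*conj(-sqrt(5)/2 - 1/2) + 2*(3/2 - sqrt(5)/2)*conj(-1/2 + sqrt(5)/2) + 2*(-3/2 + sqrt(5)/2)*conj(-1/2 + sqrt(5)/2) + 2*(sqrt(5)/2 + 3/2)*conj(-sqrt(5)/2 - 1/2) + 5*(0)*conj(0) + 5*(0)*conj(0)]
      = (1/20)[(8) + (-8) + (4 + 2*sqrt(5)) + (-4 + 2*sqrt(5)) + (4 - 2*sqrt(5)) + (-2*sqrt(5) - 4) + (0) + (0)] = 0/20 = 0
Hence the multiplicities are chi_3: 1, chi_4: 1, chi_7: 1. Dimension check: dim(chi_8)*dim(chi_5) = 2*2 = 4 and sum (mult * dim) = 1*1 + 1*1 + 1*2 = 4.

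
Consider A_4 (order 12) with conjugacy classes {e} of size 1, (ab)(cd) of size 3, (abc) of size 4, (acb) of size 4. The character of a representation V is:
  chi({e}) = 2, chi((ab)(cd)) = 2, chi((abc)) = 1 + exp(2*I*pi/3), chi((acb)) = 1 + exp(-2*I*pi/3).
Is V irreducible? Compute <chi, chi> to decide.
Not irreducible (reducible): <chi, chi> = 2 > 1.

Proof sketch: <chi, chi> = (1/|G|) sum_C |C| * |chi(C)|^2 = (1/12)[1*|2|^2 + 3*|2|^2 + 4*|1 + exp(2*I*pi/3)|^2 + 4*|1 + exp(-2*I*pi/3)|^2]
  = (1/12)[(4) + (12) + (4) + (4)] = 24/12 = 2.
(Exp terms are combined using exp(i*s)*conj(exp(i*t)) = exp(i*(s-t)), and sums of them are collapsed using the identity that for every m > 1 the m distinct m-th roots of unity sum to 0, e.g. 1 + exp(2*I*pi/3) + exp(-2*I*pi/3) = 0.)
A character is irreducible iff <chi, chi> = 1, so this representation is reducible.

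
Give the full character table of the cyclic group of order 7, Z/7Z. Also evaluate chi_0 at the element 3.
Character table of Z/7Z (irreps indexed chi_0,...,chi_6 with chi_k(m) = zeta_7^(k*m), zeta_7 = exp(2*pi*i/7)):
  irrep \ class  {0} (size 1)  {1} (size 1)    {2} (size 1)    {3} (size 1)    {4} (size 1)    {5} (size 1)    {6} (size 1)  
  chi_0          1             1               1               1               1               1               1             
  chi_1          1             exp(2*I*pi/7)   exp(4*I*pi/7)   exp(6*I*pi/7)   exp(-6*I*pi/7)  exp(-4*I*pi/7)  exp(-2*I*pi/7)
  chi_2          1             exp(4*I*pi/7)   exp(-6*I*pi/7)  exp(-2*I*pi/7)  exp(2*I*pi/7)   exp(6*I*pi/7)   exp(-4*I*pi/7)
  chi_3          1             exp(6*I*pi/7)   exp(-2*I*pi/7)  exp(4*I*pi/7)   exp(-4*I*pi/7)  exp(2*I*pi/7)   exp(-6*I*pi/7)
  chi_4          1             exp(-6*I*pi/7)  exp(2*I*pi/7)   exp(-4*I*pi/7)  exp(4*I*pi/7)   exp(-2*I*pi/7)  exp(6*I*pi/7) 
  chi_5          1             exp(-4*I*pi/7)  exp(6*I*pi/7)   exp(2*I*pi/7)   exp(-2*I*pi/7)  exp(-6*I*pi/7)  exp(4*I*pi/7) 
  chi_6          1             exp(-2*I*pi/7)  exp(-4*I*pi/7)  exp(-6*I*pi/7)  exp(6*I*pi/7)   exp(4*I*pi/7)   exp(2*I*pi/7) 

Spot check: chi_0(3) = zeta_7^(0*3) = zeta_7^0 = 1.

Details: Z/7Z is abelian, so all 7 irreducible complex representations are 1-dimensional. They are given by chi_k(m) = zeta_7^(k*m) for k = 0,...,6. Row orthogonality: sum_m chi_k(m) conj(chi_l(m)) = 7 * [k = l].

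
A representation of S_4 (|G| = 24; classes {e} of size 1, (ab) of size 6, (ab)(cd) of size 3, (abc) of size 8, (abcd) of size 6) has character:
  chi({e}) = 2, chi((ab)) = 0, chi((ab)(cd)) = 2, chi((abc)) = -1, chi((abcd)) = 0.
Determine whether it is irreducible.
Irreducible: <chi, chi> = 1.

Details: <chi, chi> = (1/|G|) sum_C |C| * |chi(C)|^2 = (1/24)[1*|2|^2 + 6*|0|^2 + 3*|2|^2 + 8*|-1|^2 + 6*|0|^2]
  = (1/24)[(4) + (0) + (12) + (8) + (0)] = 24/24 = 1.
A character is irreducible iff <chi, chi> = 1, so this representation is irreducible.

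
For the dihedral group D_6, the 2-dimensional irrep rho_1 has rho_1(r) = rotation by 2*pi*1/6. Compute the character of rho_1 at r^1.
chi_{rho_1}(r^1) = 2*cos(2*pi*1*1/6) = 1

Working: rho_1(r^1) is rotation by angle 2*pi*1*1/6, whose trace is 2*cos(2*pi*1*1/6) = 1.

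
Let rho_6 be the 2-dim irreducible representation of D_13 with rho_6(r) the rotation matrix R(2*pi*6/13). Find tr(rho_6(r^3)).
chi_{rho_6}(r^3) = 2*cos(2*pi*6*3/13) = -2*cos(3*pi/13)

Details: rho_6(r^3) is rotation by angle 2*pi*6*3/13, whose trace is 2*cos(2*pi*6*3/13) = -2*cos(3*pi/13).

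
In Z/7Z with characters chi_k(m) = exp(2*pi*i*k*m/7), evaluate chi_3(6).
chi_3(6) = zeta_7^18 = exp(-6*I*pi/7)

Details: chi_3(6) = zeta_7^(3*6) = zeta_7^18. Since zeta_7^7 = 1, this equals zeta_7^4 = exp(2*pi*i*4/7) = exp(-6*I*pi/7).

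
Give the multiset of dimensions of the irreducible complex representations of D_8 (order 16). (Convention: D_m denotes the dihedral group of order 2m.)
Dimensions: 1, 1, 1, 1, 2, 2, 2

Justification: There are 7 irreducibles (= number of conjugacy classes). Their dimensions d_i satisfy sum d_i^2 = |G| = 16: 1 + 1 + 1 + 1 + 4 + 4 + 4 = 16.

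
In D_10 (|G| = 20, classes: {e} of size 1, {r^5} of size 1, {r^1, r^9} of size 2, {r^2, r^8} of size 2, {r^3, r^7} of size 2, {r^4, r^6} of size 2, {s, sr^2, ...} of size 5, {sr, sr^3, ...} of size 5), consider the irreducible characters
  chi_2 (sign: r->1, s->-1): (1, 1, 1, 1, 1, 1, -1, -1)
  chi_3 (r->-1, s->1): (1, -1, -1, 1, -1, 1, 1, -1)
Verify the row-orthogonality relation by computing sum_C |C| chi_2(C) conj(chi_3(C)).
Sum = 0; so <chi_2, chi_3> = 0 (distinct irreducibles are orthogonal).

Explanation: Compute term by term over conjugacy classes (|C| * chi_2(C) * conj(chi_3(C))):
  1*(1)*conj(1) + 1*(1)*conj(-1) + 2*(1)*conj(-1) + 2*(1)*conj(1) + 2*(1)*conj(-1) + 2*(1)*conj(1) + 5*(-1)*conj(1) + 5*(-1)*conj(-1)
  = (1) + (-1) + (-2) + (2) + (-2) + (2) + (-5) + (5)
  = 0.
Dividing by |G| = 20 gives 0/20 = 0, matching the row-orthogonality relation <chi_2, chi_3> = [chi_2 = chi_3].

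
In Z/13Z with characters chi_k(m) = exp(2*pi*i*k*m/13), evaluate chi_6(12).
chi_6(12) = zeta_13^72 = exp(-12*I*pi/13)

Why: chi_6(12) = zeta_13^(6*12) = zeta_13^72. Since zeta_13^13 = 1, this equals zeta_13^7 = exp(2*pi*i*7/13) = exp(-12*I*pi/13).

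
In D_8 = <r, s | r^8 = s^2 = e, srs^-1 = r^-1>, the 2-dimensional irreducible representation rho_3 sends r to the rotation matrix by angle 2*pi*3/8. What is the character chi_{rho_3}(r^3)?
chi_{rho_3}(r^3) = 2*cos(2*pi*3*3/8) = sqrt(2)

Explanation: rho_3(r^3) is rotation by angle 2*pi*3*3/8, whose trace is 2*cos(2*pi*3*3/8) = sqrt(2).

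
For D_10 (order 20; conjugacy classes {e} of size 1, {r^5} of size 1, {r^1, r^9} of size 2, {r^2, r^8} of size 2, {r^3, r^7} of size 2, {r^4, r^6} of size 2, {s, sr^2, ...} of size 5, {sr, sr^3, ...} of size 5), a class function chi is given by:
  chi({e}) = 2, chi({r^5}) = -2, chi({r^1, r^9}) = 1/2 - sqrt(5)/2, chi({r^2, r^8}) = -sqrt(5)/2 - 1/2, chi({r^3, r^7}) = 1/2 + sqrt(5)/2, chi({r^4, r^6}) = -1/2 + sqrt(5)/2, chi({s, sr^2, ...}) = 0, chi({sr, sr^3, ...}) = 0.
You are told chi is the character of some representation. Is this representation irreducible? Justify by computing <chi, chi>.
Irreducible: <chi, chi> = 1.

Why: <chi, chi> = (1/|G|) sum_C |C| * |chi(C)|^2 = (1/20)[1*|2|^2 + 1*|-2|^2 + 2*|1/2 - sqrt(5)/2|^2 + 2*|-sqrt(5)/2 - 1/2|^2 + 2*|1/2 + sqrt(5)/2|^2 + 2*|-1/2 + sqrt(5)/2|^2 + 5*|0|^2 + 5*|0|^2]
  = (1/20)[(4) + (4) + (3 - sqrt(5)) + (sqrt(5) + 3) + (sqrt(5) + 3) + (3 - sqrt(5)) + (0) + (0)] = 20/20 = 1.
A character is irreducible iff <chi, chi> = 1, so this representation is irreducible.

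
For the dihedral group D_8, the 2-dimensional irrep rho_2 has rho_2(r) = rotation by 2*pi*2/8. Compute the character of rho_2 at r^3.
chi_{rho_2}(r^3) = 2*cos(2*pi*2*3/8) = 0

rho_2(r^3) is rotation by angle 2*pi*2*3/8, whose trace is 2*cos(2*pi*2*3/8) = 0.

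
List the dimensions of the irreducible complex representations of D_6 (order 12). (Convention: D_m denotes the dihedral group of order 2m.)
Dimensions: 1, 1, 1, 1, 2, 2

Working: There are 6 irreducibles (= number of conjugacy classes). Their dimensions d_i satisfy sum d_i^2 = |G| = 12: 1 + 1 + 1 + 1 + 4 + 4 = 12.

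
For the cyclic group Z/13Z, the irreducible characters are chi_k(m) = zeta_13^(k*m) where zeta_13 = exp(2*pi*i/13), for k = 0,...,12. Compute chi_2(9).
chi_2(9) = zeta_13^18 = exp(10*I*pi/13)

Why: chi_2(9) = zeta_13^(2*9) = zeta_13^18. Since zeta_13^13 = 1, this equals zeta_13^5 = exp(2*pi*i*5/13) = exp(10*I*pi/13).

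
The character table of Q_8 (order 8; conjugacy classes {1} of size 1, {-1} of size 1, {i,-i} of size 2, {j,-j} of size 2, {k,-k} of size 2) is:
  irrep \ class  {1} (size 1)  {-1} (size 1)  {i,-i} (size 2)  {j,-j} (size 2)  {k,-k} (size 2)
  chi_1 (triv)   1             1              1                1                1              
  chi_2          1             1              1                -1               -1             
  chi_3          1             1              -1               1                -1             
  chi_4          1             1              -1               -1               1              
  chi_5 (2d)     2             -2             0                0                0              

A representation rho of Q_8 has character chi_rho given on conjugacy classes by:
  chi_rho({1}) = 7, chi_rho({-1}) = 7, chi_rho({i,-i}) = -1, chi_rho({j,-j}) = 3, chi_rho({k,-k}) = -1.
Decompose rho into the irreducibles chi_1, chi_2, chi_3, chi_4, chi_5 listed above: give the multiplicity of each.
Multiplicities: chi_1: 2, chi_2: 1, chi_3: 3, chi_4: 1, chi_5: 0.

Explanation: Use <chi_rho, chi> = (1/|G|) sum_C |C| * chi_rho(C) * conj(chi(C)) with |G| = 8 for each irreducible chi in the table:
  <chi_rho, chi_1> = (1/8)[1*(7)*conj(1) + 1*(7)*conj(1) + 2*(-1)*conj(1) + 2*(3)*conj(1) + 2*(-1)*conj(1)]
      = (1/8)[(7) + (7) + (-2) + (6) + (-2)] = 16/8 = 2
  <chi_rho, chi_2> = (1/8)[1*(7)*conj(1) + 1*(7)*conj(1) + 2*(-1)*conj(1) + 2*(3)*conj(-1) + 2*(-1)*conj(-1)]
      = (1/8)[(7) + (7) + (-2) + (-6) + (2)] = 8/8 = 1
  <chi_rho, chi_3> = (1/8)[1*(7)*conj(1) + 1*(7)*conj(1) + 2*(-1)*conj(-1) + 2*(3)*conj(1) + 2*(-1)*conj(-1)]
      = (1/8)[(7) + (7) + (2) + (6) + (2)] = 24/8 = 3
  <chi_rho, chi_4> = (1/8)[1*(7)*conj(1) + 1*(7)*conj(1) + 2*(-1)*conj(-1) + 2*(3)*conj(-1) + 2*(-1)*conj(1)]
      = (1/8)[(7) + (7) + (2) + (-6) + (-2)] = 8/8 = 1
  <chi_rho, chi_5> = (1/8)[1*(7)*conj(2) + 1*(7)*conj(-2) + 2*(-1)*conj(0) + 2*(3)*conj(0) + 2*(-1)*conj(0)]
      = (1/8)[(14) + (-14) + (0) + (0) + (0)] = 0/8 = 0
Dimension check: dim(rho) = sum (mult * dim) = 2*1 + 1*1 + 3*1 + 1*1 + 0*2 = 7 = chi_rho(e) = 7.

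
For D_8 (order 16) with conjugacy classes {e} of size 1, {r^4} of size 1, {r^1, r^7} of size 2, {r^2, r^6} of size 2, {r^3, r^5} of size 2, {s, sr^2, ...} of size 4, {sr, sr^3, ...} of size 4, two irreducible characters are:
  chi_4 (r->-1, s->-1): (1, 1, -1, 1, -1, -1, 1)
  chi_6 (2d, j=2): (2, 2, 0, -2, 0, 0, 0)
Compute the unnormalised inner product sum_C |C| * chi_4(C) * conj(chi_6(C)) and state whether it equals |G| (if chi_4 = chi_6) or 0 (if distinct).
Sum = 0; so <chi_4, chi_6> = 0 (distinct irreducibles are orthogonal).

Justification: Compute term by term over conjugacy classes (|C| * chi_4(C) * conj(chi_6(C))):
  1*(1)*conj(2) + 1*(1)*conj(2) + 2*(-1)*conj(0) + 2*(1)*conj(-2) + 2*(-1)*conj(0) + 4*(-1)*conj(0) + 4*(1)*conj(0)
  = (2) + (2) + (0) + (-4) + (0) + (0) + (0)
  = 0.
Dividing by |G| = 16 gives 0/16 = 0, matching the row-orthogonality relation <chi_4, chi_6> = [chi_4 = chi_6].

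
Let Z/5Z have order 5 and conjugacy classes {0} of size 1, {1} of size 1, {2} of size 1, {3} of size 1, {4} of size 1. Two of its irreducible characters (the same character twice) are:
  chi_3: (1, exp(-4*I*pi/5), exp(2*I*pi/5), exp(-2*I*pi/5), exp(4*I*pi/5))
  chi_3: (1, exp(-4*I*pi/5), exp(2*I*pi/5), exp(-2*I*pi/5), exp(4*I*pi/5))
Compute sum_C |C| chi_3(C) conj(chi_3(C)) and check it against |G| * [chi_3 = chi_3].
Sum = 5 = |G| = 5; so <chi_3, chi_3> = 1 (norm-1 confirms irreducibility).

Reasoning: Compute term by term over conjugacy classes (|C| * chi_3(C) * conj(chi_3(C))):
  1*(1)*conj(1) + 1*(exp(-4*I*pi/5))*conj(exp(-4*I*pi/5)) + 1*(exp(2*I*pi/5))*conj(exp(2*I*pi/5)) + 1*(exp(-2*I*pi/5))*conj(exp(-2*I*pi/5)) + 1*(exp(4*I*pi/5))*conj(exp(4*I*pi/5))
  = (1) + (1) + (1) + (1) + (1)
  = 5.
(Exp terms are combined using exp(i*s)*conj(exp(i*t)) = exp(i*(s-t)), and sums of them are collapsed using the identity that for every m > 1 the m distinct m-th roots of unity sum to 0, e.g. 1 + exp(2*I*pi/3) + exp(-2*I*pi/3) = 0.)
Dividing by |G| = 5 gives 5/5 = 1, matching the row-orthogonality relation <chi_3, chi_3> = [chi_3 = chi_3].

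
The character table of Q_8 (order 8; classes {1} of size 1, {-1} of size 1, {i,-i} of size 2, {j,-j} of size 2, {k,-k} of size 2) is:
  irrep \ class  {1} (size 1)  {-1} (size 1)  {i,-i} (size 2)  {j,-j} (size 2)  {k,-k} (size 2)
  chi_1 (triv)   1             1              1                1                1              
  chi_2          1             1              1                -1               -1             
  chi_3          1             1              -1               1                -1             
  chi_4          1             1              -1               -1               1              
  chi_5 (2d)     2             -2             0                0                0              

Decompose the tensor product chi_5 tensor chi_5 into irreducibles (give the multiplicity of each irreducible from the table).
chi_5 tensor chi_5 = chi_1 + chi_2 + chi_3 + chi_4 (all other irreducibles have multiplicity 0).

Argument: The character of a tensor product is the pointwise product (chi_5 * chi_5)(C) = chi_5(C) * chi_5(C):
  {1}: (2)*(2), {-1}: (-2)*(-2), {i,-i}: (0)*(0), {j,-j}: (0)*(0), {k,-k}: (0)*(0)
so (chi_5 * chi_5) takes values
  {1} -> 4, {-1} -> 4, {i,-i} -> 0, {j,-j} -> 0, {k,-k} -> 0.
Now take the inner product of this character with each irreducible chi from the table, <chi_5*chi_5, chi> = (1/8) sum_C |C| (chi_5*chi_5)(C) conj(chi(C)):
  <chi_5*chi_5, chi_1> = (1/8)[1*(4)*conj(1) + 1*(4)*conj(1) + 2*(0)*conj(1) + 2*(0)*conj(1) + 2*(0)*conj(1)]
      = (1/8)[(4) + (4) + (0) + (0) + (0)] = 8/8 = 1
  <chi_5*chi_5, chi_2> = (1/8)[1*(4)*conj(1) + 1*(4)*conj(1) + 2*(0)*conj(1) + 2*(0)*conj(-1) + 2*(0)*conj(-1)]
      = (1/8)[(4) + (4) + (0) + (0) + (0)] = 8/8 = 1
  <chi_5*chi_5, chi_3> = (1/8)[1*(4)*conj(1) + 1*(4)*conj(1) + 2*(0)*conj(-1) + 2*(0)*conj(1) + 2*(0)*conj(-1)]
      = (1/8)[(4) + (4) + (0) + (0) + (0)] = 8/8 = 1
  <chi_5*chi_5, chi_4> = (1/8)[1*(4)*conj(1) + 1*(4)*conj(1) + 2*(0)*conj(-1) + 2*(0)*conj(-1) + 2*(0)*conj(1)]
      = (1/8)[(4) + (4) + (0) + (0) + (0)] = 8/8 = 1
  <chi_5*chi_5, chi_5> = (1/8)[1*(4)*conj(2) + 1*(4)*conj(-2) + 2*(0)*conj(0) + 2*(0)*conj(0) + 2*(0)*conj(0)]
      = (1/8)[(8) + (-8) + (0) + (0) + (0)] = 0/8 = 0
Hence the multiplicities are chi_1: 1, chi_2: 1, chi_3: 1, chi_4: 1. Dimension check: dim(chi_5)*dim(chi_5) = 2*2 = 4 and sum (mult * dim) = 1*1 + 1*1 + 1*1 + 1*1 = 4.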